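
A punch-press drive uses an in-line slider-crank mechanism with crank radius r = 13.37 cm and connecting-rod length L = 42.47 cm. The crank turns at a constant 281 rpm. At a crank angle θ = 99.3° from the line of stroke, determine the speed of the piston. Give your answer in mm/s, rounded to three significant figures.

3670

ω = 2π·281/60 = 29.43 rad/s
For an in-line slider-crank, x = r cosθ + √(L² − r² sin²θ), so v = −rω sinθ·[1 + r cosθ/√(L² − r² sin²θ)].
With r = 0.1337 m, L = 0.4247 m, θ = 99.3°: √(L² − r² sin²θ) = 0.40368 m.
v = −0.1337·29.43·0.98686·[1 + 0.1337·-0.16160/0.40368] = -3.6748 m/s.
|v| = 3.6748 m/s = 3674.8 mm/s.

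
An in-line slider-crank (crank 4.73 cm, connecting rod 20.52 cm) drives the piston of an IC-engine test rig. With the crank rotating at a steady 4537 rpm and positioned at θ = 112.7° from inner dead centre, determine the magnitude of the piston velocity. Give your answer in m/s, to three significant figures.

18.8

ω = 2π·4537/60 = 475.1 rad/s
For an in-line slider-crank, x = r cosθ + √(L² − r² sin²θ), so v = −rω sinθ·[1 + r cosθ/√(L² − r² sin²θ)].
With r = 0.0473 m, L = 0.2052 m, θ = 112.7°: √(L² − r² sin²θ) = 0.20051 m.
v = −0.0473·475.1·0.92254·[1 + 0.0473·-0.38591/0.20051] = -18.845 m/s.
|v| = 18.845 m/s.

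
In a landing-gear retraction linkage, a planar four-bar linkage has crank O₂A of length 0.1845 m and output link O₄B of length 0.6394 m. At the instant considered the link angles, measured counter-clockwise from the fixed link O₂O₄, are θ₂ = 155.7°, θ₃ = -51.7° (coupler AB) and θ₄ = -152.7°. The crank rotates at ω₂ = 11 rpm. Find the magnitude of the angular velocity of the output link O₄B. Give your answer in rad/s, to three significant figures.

ω₂ = 1.152 rad/s (from 11 rpm).
Differentiating the loop-closure r₂e^{iθ₂}+r₃e^{iθ₃}=r₁+r₄e^{iθ₄} gives r₂ω₂e^{iθ₂}+r₃ω₃e^{iθ₃}=r₄ω₄e^{iθ₄}.
Eliminating the other unknown: ω₄ = r₂ω₂ sin(θ₂−θ₃) / [r₄ sin(θ₄−θ₃)].
Numerator sine = -0.46020; denominator sine = -0.98163.
Result = 0.1845·1.152·(-0.46020) / (0.6394·(-0.98163)) = +0.15583 rad/s; magnitude 0.15583 rad/s.

0.156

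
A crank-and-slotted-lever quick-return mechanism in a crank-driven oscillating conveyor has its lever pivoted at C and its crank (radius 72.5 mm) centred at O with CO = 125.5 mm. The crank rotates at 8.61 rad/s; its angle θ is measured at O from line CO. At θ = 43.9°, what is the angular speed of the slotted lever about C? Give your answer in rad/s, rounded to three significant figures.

2.98

ω = 8.61 rad/s
Crank pin A relative to C: A = (d + r cosθ, r sinθ); lever angle φ = atan2(r sinθ, d + r cosθ).
Differentiating tanφ: φ̇ = rω(d cosθ + r)/(d² + r² + 2dr cosθ).
d² + r² + 2dr cosθ = |CA|² = 0.0341187 m²;  d cosθ + r = +0.16293 m.
|ω_lever| = |0.0725·8.61·+0.16293| / 0.0341187 = 2.9809 rad/s.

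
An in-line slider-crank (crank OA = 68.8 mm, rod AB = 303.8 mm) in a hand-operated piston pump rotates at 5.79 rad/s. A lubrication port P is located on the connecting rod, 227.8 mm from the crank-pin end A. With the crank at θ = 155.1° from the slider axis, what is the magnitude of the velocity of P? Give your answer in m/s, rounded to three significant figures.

0.168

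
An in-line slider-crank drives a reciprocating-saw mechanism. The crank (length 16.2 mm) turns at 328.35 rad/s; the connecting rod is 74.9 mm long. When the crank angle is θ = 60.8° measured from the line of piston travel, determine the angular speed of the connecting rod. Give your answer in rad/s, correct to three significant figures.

ω = 328.4 rad/s
The rod makes angle φ with the slider axis where L sinφ = r sinθ; differentiating, L cosφ·φ̇ = r ω cosθ.
L cosφ = √(L² − r² sin²θ) = 0.073553 m.
|ω_rod| = r ω |cosθ| / √(L² − r² sin²θ) = 0.0162·328.4·0.48786/0.073553 = 35.281 rad/s.

35.3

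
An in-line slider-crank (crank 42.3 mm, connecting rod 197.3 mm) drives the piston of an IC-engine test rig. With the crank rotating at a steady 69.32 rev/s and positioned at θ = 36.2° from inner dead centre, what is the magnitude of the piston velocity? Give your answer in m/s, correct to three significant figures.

12.8

ω = 2π·69.3 = 435.6 rad/s
For an in-line slider-crank, x = r cosθ + √(L² − r² sin²θ), so v = −rω sinθ·[1 + r cosθ/√(L² − r² sin²θ)].
With r = 0.0423 m, L = 0.1973 m, θ = 36.2°: √(L² − r² sin²θ) = 0.19571 m.
v = −0.0423·435.6·0.59061·[1 + 0.0423·0.80696/0.19571] = -12.779 m/s.
|v| = 12.779 m/s.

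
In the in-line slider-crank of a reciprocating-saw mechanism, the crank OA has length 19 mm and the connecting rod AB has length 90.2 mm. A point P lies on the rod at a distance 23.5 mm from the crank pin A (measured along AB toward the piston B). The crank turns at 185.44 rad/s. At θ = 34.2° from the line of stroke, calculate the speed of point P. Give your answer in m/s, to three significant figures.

2.99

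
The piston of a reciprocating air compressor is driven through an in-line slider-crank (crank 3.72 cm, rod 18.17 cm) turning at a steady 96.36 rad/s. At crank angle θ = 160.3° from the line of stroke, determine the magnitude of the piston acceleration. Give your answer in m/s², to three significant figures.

ω = 96.36 rad/s
x(θ) = r cosθ + √(L² − r² sin²θ); with ω constant, a = ω²·d²x/dθ².
d²x/dθ² = −r cosθ − r²(cos2θ)/√u − r⁴ sin²2θ/(4u^{3/2}),  u = L² − r² sin²θ = 0.0328576 m².
Substituting r = 0.0372 m, L = 0.1817 m, θ = 160.3°: d²x/dθ² = +0.029091 m.
a = ω²·d²x/dθ² = (96.36)²·(+0.029091) = +270.12 m/s²;  |a| = 270.12 m/s².

270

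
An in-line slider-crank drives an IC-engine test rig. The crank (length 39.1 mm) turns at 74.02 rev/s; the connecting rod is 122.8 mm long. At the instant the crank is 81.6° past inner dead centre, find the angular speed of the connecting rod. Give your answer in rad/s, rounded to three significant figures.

22.8

ω = 465.1 rad/s (converted from 74.02 rev/s).
The rod makes angle φ with the slider axis where L sinφ = r sinθ; differentiating, L cosφ·φ̇ = r ω cosθ.
L cosφ = √(L² − r² sin²θ) = 0.11655 m.
|ω_rod| = r ω |cosθ| / √(L² − r² sin²θ) = 0.0391·465.1·0.14608/0.11655 = 22.793 rad/s.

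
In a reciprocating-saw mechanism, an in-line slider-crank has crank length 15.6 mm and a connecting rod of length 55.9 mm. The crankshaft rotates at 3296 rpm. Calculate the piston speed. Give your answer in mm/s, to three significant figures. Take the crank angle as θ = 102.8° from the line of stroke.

4910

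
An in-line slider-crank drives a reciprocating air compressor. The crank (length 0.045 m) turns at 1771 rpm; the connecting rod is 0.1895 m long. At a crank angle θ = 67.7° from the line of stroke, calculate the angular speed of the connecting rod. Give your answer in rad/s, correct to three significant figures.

17.1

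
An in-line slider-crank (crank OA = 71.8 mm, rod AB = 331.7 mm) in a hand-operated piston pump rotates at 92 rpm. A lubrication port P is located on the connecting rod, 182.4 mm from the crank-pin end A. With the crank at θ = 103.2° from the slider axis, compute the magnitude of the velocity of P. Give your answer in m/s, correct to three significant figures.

0.659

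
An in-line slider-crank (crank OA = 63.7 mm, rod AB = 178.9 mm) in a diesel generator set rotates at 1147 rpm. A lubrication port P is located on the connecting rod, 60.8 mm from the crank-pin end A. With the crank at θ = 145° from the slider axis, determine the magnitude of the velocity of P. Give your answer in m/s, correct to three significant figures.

5.72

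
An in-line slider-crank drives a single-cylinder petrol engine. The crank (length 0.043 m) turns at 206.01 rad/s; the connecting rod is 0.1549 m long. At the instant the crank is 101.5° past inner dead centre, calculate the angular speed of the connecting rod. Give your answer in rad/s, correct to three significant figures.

ω = 206 rad/s
The rod makes angle φ with the slider axis where L sinφ = r sinθ; differentiating, L cosφ·φ̇ = r ω cosθ.
L cosφ = √(L² − r² sin²θ) = 0.14906 m.
|ω_rod| = r ω |cosθ| / √(L² − r² sin²θ) = 0.043·206·0.19937/0.14906 = 11.848 rad/s.

11.8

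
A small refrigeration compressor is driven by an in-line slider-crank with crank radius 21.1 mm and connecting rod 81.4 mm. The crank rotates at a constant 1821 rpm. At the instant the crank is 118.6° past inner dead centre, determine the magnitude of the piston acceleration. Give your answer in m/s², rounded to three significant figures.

475

ω = 2π·1821/60 = 190.7 rad/s
x(θ) = r cosθ + √(L² − r² sin²θ); with ω constant, a = ω²·d²x/dθ².
d²x/dθ² = −r cosθ − r²(cos2θ)/√u − r⁴ sin²2θ/(4u^{3/2}),  u = L² − r² sin²θ = 0.00628277 m².
Substituting r = 0.0211 m, L = 0.0814 m, θ = 118.6°: d²x/dθ² = +0.013073 m.
a = ω²·d²x/dθ² = (190.7)²·(+0.013073) = +475.38 m/s²;  |a| = 475.38 m/s².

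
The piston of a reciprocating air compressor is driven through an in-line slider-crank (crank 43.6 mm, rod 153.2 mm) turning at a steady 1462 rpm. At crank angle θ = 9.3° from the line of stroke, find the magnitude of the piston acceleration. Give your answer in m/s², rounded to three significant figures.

ω = 2π·1462/60 = 153.1 rad/s
x(θ) = r cosθ + √(L² − r² sin²θ); with ω constant, a = ω²·d²x/dθ².
d²x/dθ² = −r cosθ − r²(cos2θ)/√u − r⁴ sin²2θ/(4u^{3/2}),  u = L² − r² sin²θ = 0.0234206 m².
Substituting r = 0.0436 m, L = 0.1532 m, θ = 9.3°: d²x/dθ² = -0.054825 m.
a = ω²·d²x/dθ² = (153.1)²·(-0.054825) = -1285.1 m/s²;  |a| = 1285.1 m/s².

1290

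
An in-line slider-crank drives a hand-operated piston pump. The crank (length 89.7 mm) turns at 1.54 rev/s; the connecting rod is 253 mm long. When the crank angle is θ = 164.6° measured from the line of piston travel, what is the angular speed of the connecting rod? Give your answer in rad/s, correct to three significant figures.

ω = 9.676 rad/s (converted from 1.54 rev/s).
The rod makes angle φ with the slider axis where L sinφ = r sinθ; differentiating, L cosφ·φ̇ = r ω cosθ.
L cosφ = √(L² − r² sin²θ) = 0.25188 m.
|ω_rod| = r ω |cosθ| / √(L² − r² sin²θ) = 0.0897·9.676·0.96410/0.25188 = 3.3222 rad/s.

3.32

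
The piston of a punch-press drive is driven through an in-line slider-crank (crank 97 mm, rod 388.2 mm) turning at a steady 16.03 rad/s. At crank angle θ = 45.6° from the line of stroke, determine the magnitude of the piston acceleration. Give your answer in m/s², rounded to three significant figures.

17.4

ω = 16.03 rad/s
x(θ) = r cosθ + √(L² − r² sin²θ); with ω constant, a = ω²·d²x/dθ².
d²x/dθ² = −r cosθ − r²(cos2θ)/√u − r⁴ sin²2θ/(4u^{3/2}),  u = L² − r² sin²θ = 0.145896 m².
Substituting r = 0.097 m, L = 0.3882 m, θ = 45.6°: d²x/dθ² = -0.067748 m.
a = ω²·d²x/dθ² = (16.03)²·(-0.067748) = -17.409 m/s²;  |a| = 17.409 m/s².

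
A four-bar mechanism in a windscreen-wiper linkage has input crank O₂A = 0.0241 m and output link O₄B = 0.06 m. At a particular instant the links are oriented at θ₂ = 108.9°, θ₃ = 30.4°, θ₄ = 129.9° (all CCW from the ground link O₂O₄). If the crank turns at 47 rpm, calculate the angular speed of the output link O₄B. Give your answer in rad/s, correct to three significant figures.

ω₂ = 4.922 rad/s (from 47 rpm).
Differentiating the loop-closure r₂e^{iθ₂}+r₃e^{iθ₃}=r₁+r₄e^{iθ₄} gives r₂ω₂e^{iθ₂}+r₃ω₃e^{iθ₃}=r₄ω₄e^{iθ₄}.
Eliminating the other unknown: ω₄ = r₂ω₂ sin(θ₂−θ₃) / [r₄ sin(θ₄−θ₃)].
Numerator sine = +0.97992; denominator sine = +0.98629.
Result = 0.0241·4.922·(+0.97992) / (0.06·(+0.98629)) = +1.9642 rad/s; magnitude 1.9642 rad/s.

1.96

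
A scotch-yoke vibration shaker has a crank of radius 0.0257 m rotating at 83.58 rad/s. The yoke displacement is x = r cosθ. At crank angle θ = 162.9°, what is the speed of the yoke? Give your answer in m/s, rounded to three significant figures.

ω = 83.58 rad/s
x = r cosθ ⇒ ẋ = −rω sinθ.
|v| = rω|sinθ| = 0.0257·83.58·|sin 162.9°| = 0.6316 m/s.

0.632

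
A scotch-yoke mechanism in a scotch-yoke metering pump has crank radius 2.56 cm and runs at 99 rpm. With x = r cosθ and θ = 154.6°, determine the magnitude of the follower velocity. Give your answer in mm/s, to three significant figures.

114

ω = 10.37 rad/s (from 99 rpm).
x = r cosθ ⇒ ẋ = −rω sinθ.
|v| = rω|sinθ| = 0.0256·10.37·|sin 154.6°| = 0.11384 m/s = 113.84 mm/s.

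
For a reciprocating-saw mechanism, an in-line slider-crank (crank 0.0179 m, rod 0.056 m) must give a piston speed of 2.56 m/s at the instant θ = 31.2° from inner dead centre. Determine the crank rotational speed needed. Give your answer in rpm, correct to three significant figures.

For an in-line slider-crank, |v_piston| = rω|sinθ|·[1 + r cosθ/√(L² − r² sin²θ)].
With r = 0.0179 m, L = 0.056 m, θ = 31.2°: the bracketed kinematic factor |dx/dθ| = 0.011843 m.
ω = v/|dx/dθ| = 2.56/0.011843 = 216.15 rad/s.
N = 60ω/(2π) = 2064.1 rpm.

2060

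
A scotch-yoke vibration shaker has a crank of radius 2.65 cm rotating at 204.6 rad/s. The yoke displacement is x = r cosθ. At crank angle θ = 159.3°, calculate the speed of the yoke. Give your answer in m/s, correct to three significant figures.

1.92

ω = 204.6 rad/s
x = r cosθ ⇒ ẋ = −rω sinθ.
|v| = rω|sinθ| = 0.0265·204.6·|sin 159.3°| = 1.9165 m/s.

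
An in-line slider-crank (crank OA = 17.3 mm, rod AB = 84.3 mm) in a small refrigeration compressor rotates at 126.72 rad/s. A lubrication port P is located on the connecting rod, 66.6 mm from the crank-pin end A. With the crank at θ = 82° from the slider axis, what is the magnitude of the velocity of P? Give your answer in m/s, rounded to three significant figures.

2.22

ω = 126.7 rad/s.  Crank-pin speed |V_A| = rω = 2.1923 m/s, perpendicular to OA.
Rod angle: sinφ = −(r/L) sinθ ⇒ φ = -11.725°; ω_rod = −rω cosθ/√(L²−r²sin²θ) = -3.6964 rad/s.
V_P = V_A + ω_rod × AP, with AP = 0.0666 m along the rod.
Components: V_Px = −rω sinθ − a·ω_rod·sinφ = -2.221 m/s;  V_Py = rω cosθ + a·ω_rod·cosφ = +0.064061 m/s.
|V_P| = √(V_Px² + V_Py²) = 2.2219 m/s.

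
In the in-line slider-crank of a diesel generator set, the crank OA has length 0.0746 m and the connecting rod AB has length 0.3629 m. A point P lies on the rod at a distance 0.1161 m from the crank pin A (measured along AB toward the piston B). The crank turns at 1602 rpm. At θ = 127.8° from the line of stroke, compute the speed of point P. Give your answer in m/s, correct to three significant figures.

10.8

ω = 167.8 rad/s.  Crank-pin speed |V_A| = rω = 12.515 m/s, perpendicular to OA.
Rod angle: sinφ = −(r/L) sinθ ⇒ φ = -9.348°; ω_rod = −rω cosθ/√(L²−r²sin²θ) = +21.421 rad/s.
V_P = V_A + ω_rod × AP, with AP = 0.1161 m along the rod.
Components: V_Px = −rω sinθ − a·ω_rod·sinφ = -9.4848 m/s;  V_Py = rω cosθ + a·ω_rod·cosφ = -5.2165 m/s.
|V_P| = √(V_Px² + V_Py²) = 10.825 m/s.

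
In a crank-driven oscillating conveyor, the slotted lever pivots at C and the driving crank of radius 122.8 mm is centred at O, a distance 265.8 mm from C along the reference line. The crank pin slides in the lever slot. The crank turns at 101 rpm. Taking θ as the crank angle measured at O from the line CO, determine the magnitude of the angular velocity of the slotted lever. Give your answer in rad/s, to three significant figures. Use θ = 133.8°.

1.96

ω = 10.58 rad/s (from 101 rpm).
Crank pin A relative to C: A = (d + r cosθ, r sinθ); lever angle φ = atan2(r sinθ, d + r cosθ).
Differentiating tanφ: φ̇ = rω(d cosθ + r)/(d² + r² + 2dr cosθ).
d² + r² + 2dr cosθ = |CA|² = 0.040546 m²;  d cosθ + r = -0.061172 m.
|ω_lever| = |0.1228·10.58·-0.061172| / 0.040546 = 1.9595 rad/s.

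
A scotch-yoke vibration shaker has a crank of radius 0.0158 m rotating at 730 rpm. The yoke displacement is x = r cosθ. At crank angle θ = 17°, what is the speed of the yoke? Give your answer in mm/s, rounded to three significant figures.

353

ω = 76.45 rad/s (from 730 rpm).
x = r cosθ ⇒ ẋ = −rω sinθ.
|v| = rω|sinθ| = 0.0158·76.45·|sin 17°| = 0.35314 m/s = 353.14 mm/s.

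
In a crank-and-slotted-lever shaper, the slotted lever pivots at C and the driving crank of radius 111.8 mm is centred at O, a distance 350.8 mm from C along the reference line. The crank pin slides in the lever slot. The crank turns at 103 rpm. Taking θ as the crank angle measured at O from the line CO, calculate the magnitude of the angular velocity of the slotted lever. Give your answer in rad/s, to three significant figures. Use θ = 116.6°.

ω = 10.79 rad/s (from 103 rpm).
Crank pin A relative to C: A = (d + r cosθ, r sinθ); lever angle φ = atan2(r sinθ, d + r cosθ).
Differentiating tanφ: φ̇ = rω(d cosθ + r)/(d² + r² + 2dr cosθ).
d² + r² + 2dr cosθ = |CA|² = 0.100438 m²;  d cosθ + r = -0.045274 m.
|ω_lever| = |0.1118·10.79·-0.045274| / 0.100438 = 0.54357 rad/s.

0.544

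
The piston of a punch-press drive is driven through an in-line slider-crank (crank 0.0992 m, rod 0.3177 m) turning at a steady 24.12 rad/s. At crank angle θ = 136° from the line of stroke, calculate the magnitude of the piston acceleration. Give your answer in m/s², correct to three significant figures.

ω = 24.12 rad/s
x(θ) = r cosθ + √(L² − r² sin²θ); with ω constant, a = ω²·d²x/dθ².
d²x/dθ² = −r cosθ − r²(cos2θ)/√u − r⁴ sin²2θ/(4u^{3/2}),  u = L² − r² sin²θ = 0.0961847 m².
Substituting r = 0.0992 m, L = 0.3177 m, θ = 136°: d²x/dθ² = +0.069441 m.
a = ω²·d²x/dθ² = (24.12)²·(+0.069441) = +40.399 m/s²;  |a| = 40.399 m/s².

40.4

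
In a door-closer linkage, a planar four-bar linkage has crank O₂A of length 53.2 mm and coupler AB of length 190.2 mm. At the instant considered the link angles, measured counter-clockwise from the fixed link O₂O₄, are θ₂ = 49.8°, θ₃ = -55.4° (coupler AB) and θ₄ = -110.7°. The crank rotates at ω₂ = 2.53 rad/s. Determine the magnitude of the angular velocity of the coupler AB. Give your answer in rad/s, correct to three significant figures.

ω₂ = 2.53 rad/s
Differentiating the loop-closure r₂e^{iθ₂}+r₃e^{iθ₃}=r₁+r₄e^{iθ₄} gives r₂ω₂e^{iθ₂}+r₃ω₃e^{iθ₃}=r₄ω₄e^{iθ₄}.
Eliminating the other unknown: ω₃ = r₂ω₂ sin(θ₄−θ₂) / [r₃ sin(θ₃−θ₄)].
Numerator sine = -0.33381; denominator sine = +0.82214.
Result = 0.0532·2.53·(-0.33381) / (0.1902·(+0.82214)) = -0.28732 rad/s; magnitude 0.28732 rad/s.

0.287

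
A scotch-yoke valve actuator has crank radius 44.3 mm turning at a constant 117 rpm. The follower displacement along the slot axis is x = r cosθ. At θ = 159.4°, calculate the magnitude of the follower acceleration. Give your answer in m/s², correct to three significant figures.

6.22

ω = 12.25 rad/s (from 117 rpm).
x = r cosθ ⇒ ẍ = −rω² cosθ (ω constant).
|a| = rω²|cosθ| = 0.0443·(12.25)²·|cos 159.4°| = 6.225 m/s².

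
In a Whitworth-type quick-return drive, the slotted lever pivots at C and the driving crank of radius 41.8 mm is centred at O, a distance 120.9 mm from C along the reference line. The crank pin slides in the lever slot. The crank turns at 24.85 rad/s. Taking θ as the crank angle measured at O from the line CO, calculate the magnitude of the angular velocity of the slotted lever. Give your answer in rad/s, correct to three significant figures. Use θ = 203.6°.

10.1

ω = 24.85 rad/s
Crank pin A relative to C: A = (d + r cosθ, r sinθ); lever angle φ = atan2(r sinθ, d + r cosθ).
Differentiating tanφ: φ̇ = rω(d cosθ + r)/(d² + r² + 2dr cosθ).
d² + r² + 2dr cosθ = |CA|² = 0.00710215 m²;  d cosθ + r = -0.068988 m.
|ω_lever| = |0.0418·24.85·-0.068988| / 0.00710215 = 10.09 rad/s.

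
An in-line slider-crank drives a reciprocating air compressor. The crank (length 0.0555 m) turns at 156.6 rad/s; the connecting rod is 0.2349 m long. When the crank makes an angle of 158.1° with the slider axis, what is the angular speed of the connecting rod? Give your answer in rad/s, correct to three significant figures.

ω = 156.6 rad/s
The rod makes angle φ with the slider axis where L sinφ = r sinθ; differentiating, L cosφ·φ̇ = r ω cosθ.
L cosφ = √(L² − r² sin²θ) = 0.23399 m.
|ω_rod| = r ω |cosθ| / √(L² − r² sin²θ) = 0.0555·156.6·0.92784/0.23399 = 34.464 rad/s.

34.5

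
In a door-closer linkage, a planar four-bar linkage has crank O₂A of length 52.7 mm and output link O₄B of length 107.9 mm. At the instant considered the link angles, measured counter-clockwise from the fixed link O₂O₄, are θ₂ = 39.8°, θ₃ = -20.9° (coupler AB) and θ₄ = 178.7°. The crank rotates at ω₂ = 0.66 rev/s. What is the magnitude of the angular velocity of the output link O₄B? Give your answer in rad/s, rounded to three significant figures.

ω₂ = 4.147 rad/s (from 0.66 rev/s).
Differentiating the loop-closure r₂e^{iθ₂}+r₃e^{iθ₃}=r₁+r₄e^{iθ₄} gives r₂ω₂e^{iθ₂}+r₃ω₃e^{iθ₃}=r₄ω₄e^{iθ₄}.
Eliminating the other unknown: ω₄ = r₂ω₂ sin(θ₂−θ₃) / [r₄ sin(θ₄−θ₃)].
Numerator sine = +0.87207; denominator sine = -0.33545.
Result = 0.0527·4.147·(+0.87207) / (0.1079·(-0.33545)) = -5.2654 rad/s; magnitude 5.2654 rad/s.

5.27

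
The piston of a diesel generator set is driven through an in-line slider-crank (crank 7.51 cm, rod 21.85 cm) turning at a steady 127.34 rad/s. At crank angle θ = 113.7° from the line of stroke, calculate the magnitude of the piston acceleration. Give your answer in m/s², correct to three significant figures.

780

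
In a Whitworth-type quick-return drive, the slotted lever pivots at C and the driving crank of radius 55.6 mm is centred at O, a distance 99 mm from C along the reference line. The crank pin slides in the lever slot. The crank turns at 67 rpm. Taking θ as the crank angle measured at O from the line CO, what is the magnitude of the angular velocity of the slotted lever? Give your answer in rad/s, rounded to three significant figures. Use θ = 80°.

1.92

ω = 7.016 rad/s (from 67 rpm).
Crank pin A relative to C: A = (d + r cosθ, r sinθ); lever angle φ = atan2(r sinθ, d + r cosθ).
Differentiating tanφ: φ̇ = rω(d cosθ + r)/(d² + r² + 2dr cosθ).
d² + r² + 2dr cosθ = |CA|² = 0.014804 m²;  d cosθ + r = +0.072791 m.
|ω_lever| = |0.0556·7.016·+0.072791| / 0.014804 = 1.9181 rad/s.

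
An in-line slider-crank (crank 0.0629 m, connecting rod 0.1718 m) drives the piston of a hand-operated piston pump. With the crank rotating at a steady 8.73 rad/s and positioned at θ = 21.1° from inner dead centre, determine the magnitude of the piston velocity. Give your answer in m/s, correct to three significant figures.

0.266

ω = 8.73 rad/s
For an in-line slider-crank, x = r cosθ + √(L² − r² sin²θ), so v = −rω sinθ·[1 + r cosθ/√(L² − r² sin²θ)].
With r = 0.0629 m, L = 0.1718 m, θ = 21.1°: √(L² − r² sin²θ) = 0.1703 m.
v = −0.0629·8.73·0.36000·[1 + 0.0629·0.93295/0.1703] = -0.2658 m/s.
|v| = 0.2658 m/s.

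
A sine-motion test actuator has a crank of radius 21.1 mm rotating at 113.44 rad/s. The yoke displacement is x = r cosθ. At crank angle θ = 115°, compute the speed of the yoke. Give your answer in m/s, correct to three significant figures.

2.17

ω = 113.4 rad/s
x = r cosθ ⇒ ẋ = −rω sinθ.
|v| = rω|sinθ| = 0.0211·113.4·|sin 115°| = 2.1693 m/s.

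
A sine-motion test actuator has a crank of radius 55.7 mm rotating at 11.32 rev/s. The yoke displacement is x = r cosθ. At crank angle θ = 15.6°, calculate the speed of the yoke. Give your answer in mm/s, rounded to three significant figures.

ω = 71.13 rad/s (from 11.32 rev/s).
x = r cosθ ⇒ ẋ = −rω sinθ.
|v| = rω|sinθ| = 0.0557·71.13·|sin 15.6°| = 1.0654 m/s = 1065.4 mm/s.

1070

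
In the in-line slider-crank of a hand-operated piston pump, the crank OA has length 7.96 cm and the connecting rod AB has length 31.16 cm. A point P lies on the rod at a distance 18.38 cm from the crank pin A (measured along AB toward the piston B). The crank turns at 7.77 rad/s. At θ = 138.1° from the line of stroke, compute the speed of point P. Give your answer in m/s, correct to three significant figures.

0.412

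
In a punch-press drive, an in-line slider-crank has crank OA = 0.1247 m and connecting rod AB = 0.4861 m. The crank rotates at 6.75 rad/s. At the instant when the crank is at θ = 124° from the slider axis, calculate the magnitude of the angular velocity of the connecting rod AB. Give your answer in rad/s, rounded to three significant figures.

ω = 6.75 rad/s
The rod makes angle φ with the slider axis where L sinφ = r sinθ; differentiating, L cosφ·φ̇ = r ω cosθ.
L cosφ = √(L² − r² sin²θ) = 0.47498 m.
|ω_rod| = r ω |cosθ| / √(L² − r² sin²θ) = 0.1247·6.75·0.55919/0.47498 = 0.99096 rad/s.

0.991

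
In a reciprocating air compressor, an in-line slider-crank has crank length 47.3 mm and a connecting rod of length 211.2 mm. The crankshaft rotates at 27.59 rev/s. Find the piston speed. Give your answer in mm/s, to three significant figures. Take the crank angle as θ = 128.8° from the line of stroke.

ω = 2π·27.6 = 173.4 rad/s
For an in-line slider-crank, x = r cosθ + √(L² − r² sin²θ), so v = −rω sinθ·[1 + r cosθ/√(L² − r² sin²θ)].
With r = 0.0473 m, L = 0.2112 m, θ = 128.8°: √(L² − r² sin²θ) = 0.20796 m.
v = −0.0473·173.4·0.77934·[1 + 0.0473·-0.62660/0.20796] = -5.4795 m/s.
|v| = 5.4795 m/s = 5479.5 mm/s.

5480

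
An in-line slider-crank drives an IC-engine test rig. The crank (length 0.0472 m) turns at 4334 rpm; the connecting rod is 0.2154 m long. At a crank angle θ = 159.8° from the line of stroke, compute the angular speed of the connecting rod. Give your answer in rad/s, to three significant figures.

ω = 453.9 rad/s (converted from 4334 rpm).
The rod makes angle φ with the slider axis where L sinφ = r sinθ; differentiating, L cosφ·φ̇ = r ω cosθ.
L cosφ = √(L² − r² sin²θ) = 0.21478 m.
|ω_rod| = r ω |cosθ| / √(L² − r² sin²θ) = 0.0472·453.9·0.93849/0.21478 = 93.603 rad/s.

93.6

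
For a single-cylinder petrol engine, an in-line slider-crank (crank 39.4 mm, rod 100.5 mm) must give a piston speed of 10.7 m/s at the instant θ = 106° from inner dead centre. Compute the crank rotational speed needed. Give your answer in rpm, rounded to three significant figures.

For an in-line slider-crank, |v_piston| = rω|sinθ|·[1 + r cosθ/√(L² − r² sin²θ)].
With r = 0.0394 m, L = 0.1005 m, θ = 106°: the bracketed kinematic factor |dx/dθ| = 0.033455 m.
ω = v/|dx/dθ| = 10.7/0.033455 = 319.83 rad/s.
N = 60ω/(2π) = 3054.1 rpm.

3050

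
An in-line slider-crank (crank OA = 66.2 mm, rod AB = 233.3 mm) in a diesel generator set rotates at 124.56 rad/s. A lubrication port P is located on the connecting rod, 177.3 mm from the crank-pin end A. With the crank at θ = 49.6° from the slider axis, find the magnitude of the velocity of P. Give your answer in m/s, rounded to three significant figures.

7.29

ω = 124.6 rad/s.  Crank-pin speed |V_A| = rω = 8.2459 m/s, perpendicular to OA.
Rod angle: sinφ = −(r/L) sinθ ⇒ φ = -12.479°; ω_rod = −rω cosθ/√(L²−r²sin²θ) = -23.462 rad/s.
V_P = V_A + ω_rod × AP, with AP = 0.1773 m along the rod.
Components: V_Px = −rω sinθ − a·ω_rod·sinφ = -7.1784 m/s;  V_Py = rω cosθ + a·ω_rod·cosφ = +1.2828 m/s.
|V_P| = √(V_Px² + V_Py²) = 7.2922 m/s.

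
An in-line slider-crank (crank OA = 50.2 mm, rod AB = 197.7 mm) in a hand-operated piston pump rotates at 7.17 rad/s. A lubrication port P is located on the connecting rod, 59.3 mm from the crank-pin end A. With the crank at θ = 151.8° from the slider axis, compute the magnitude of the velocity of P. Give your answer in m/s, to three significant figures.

ω = 7.17 rad/s.  Crank-pin speed |V_A| = rω = 0.35993 m/s, perpendicular to OA.
Rod angle: sinφ = −(r/L) sinθ ⇒ φ = -6.892°; ω_rod = −rω cosθ/√(L²−r²sin²θ) = +1.6162 rad/s.
V_P = V_A + ω_rod × AP, with AP = 0.0593 m along the rod.
Components: V_Px = −rω sinθ − a·ω_rod·sinφ = -0.15859 m/s;  V_Py = rω cosθ + a·ω_rod·cosφ = -0.22206 m/s.
|V_P| = √(V_Px² + V_Py²) = 0.27288 m/s.

0.273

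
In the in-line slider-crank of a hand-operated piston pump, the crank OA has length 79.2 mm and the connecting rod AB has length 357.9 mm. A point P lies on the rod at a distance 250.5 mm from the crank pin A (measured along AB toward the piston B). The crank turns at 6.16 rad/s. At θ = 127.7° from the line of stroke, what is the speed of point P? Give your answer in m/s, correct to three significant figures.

0.360

ω = 6.16 rad/s.  Crank-pin speed |V_A| = rω = 0.48787 m/s, perpendicular to OA.
Rod angle: sinφ = −(r/L) sinθ ⇒ φ = -10.084°; ω_rod = −rω cosθ/√(L²−r²sin²θ) = +0.84668 rad/s.
V_P = V_A + ω_rod × AP, with AP = 0.2505 m along the rod.
Components: V_Px = −rω sinθ − a·ω_rod·sinφ = -0.34888 m/s;  V_Py = rω cosθ + a·ω_rod·cosφ = -0.089529 m/s.
|V_P| = √(V_Px² + V_Py²) = 0.36018 m/s.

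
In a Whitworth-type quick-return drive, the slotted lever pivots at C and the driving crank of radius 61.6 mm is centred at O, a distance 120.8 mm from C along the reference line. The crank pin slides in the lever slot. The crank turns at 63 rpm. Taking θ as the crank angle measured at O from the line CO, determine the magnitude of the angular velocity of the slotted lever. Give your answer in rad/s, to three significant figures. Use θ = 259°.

ω = 6.597 rad/s (from 63 rpm).
Crank pin A relative to C: A = (d + r cosθ, r sinθ); lever angle φ = atan2(r sinθ, d + r cosθ).
Differentiating tanφ: φ̇ = rω(d cosθ + r)/(d² + r² + 2dr cosθ).
d² + r² + 2dr cosθ = |CA|² = 0.0155475 m²;  d cosθ + r = +0.03855 m.
|ω_lever| = |0.0616·6.597·+0.03855| / 0.0155475 = 1.0077 rad/s.

1.01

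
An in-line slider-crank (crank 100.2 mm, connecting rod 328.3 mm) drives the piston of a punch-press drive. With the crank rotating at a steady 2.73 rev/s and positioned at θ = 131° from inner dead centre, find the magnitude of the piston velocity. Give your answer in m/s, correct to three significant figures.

1.03

ω = 2π·2.73 = 17.15 rad/s
For an in-line slider-crank, x = r cosθ + √(L² − r² sin²θ), so v = −rω sinθ·[1 + r cosθ/√(L² − r² sin²θ)].
With r = 0.1002 m, L = 0.3283 m, θ = 131°: √(L² − r² sin²θ) = 0.31947 m.
v = −0.1002·17.15·0.75471·[1 + 0.1002·-0.65606/0.31947] = -1.0302 m/s.
|v| = 1.0302 m/s.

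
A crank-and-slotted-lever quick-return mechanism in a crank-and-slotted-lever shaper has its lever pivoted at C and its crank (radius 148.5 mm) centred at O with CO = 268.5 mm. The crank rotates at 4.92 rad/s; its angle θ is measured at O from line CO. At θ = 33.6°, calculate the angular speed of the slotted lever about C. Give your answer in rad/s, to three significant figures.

1.69

ω = 4.92 rad/s
Crank pin A relative to C: A = (d + r cosθ, r sinθ); lever angle φ = atan2(r sinθ, d + r cosθ).
Differentiating tanφ: φ̇ = rω(d cosθ + r)/(d² + r² + 2dr cosθ).
d² + r² + 2dr cosθ = |CA|² = 0.160565 m²;  d cosθ + r = +0.37214 m.
|ω_lever| = |0.1485·4.92·+0.37214| / 0.160565 = 1.6933 rad/s.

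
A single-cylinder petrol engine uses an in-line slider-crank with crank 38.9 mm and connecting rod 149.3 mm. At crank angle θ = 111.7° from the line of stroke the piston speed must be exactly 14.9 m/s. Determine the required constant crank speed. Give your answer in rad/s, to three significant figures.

458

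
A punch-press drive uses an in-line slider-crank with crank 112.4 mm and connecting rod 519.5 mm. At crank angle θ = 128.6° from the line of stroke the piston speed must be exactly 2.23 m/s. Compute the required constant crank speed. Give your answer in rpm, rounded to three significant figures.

281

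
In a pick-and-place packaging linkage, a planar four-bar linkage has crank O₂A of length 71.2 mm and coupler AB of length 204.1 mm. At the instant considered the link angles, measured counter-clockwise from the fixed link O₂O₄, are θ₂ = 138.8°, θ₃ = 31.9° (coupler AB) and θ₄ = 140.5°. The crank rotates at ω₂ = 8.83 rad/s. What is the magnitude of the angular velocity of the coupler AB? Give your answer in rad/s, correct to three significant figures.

ω₂ = 8.83 rad/s
Differentiating the loop-closure r₂e^{iθ₂}+r₃e^{iθ₃}=r₁+r₄e^{iθ₄} gives r₂ω₂e^{iθ₂}+r₃ω₃e^{iθ₃}=r₄ω₄e^{iθ₄}.
Eliminating the other unknown: ω₃ = r₂ω₂ sin(θ₄−θ₂) / [r₃ sin(θ₃−θ₄)].
Numerator sine = +0.02967; denominator sine = -0.94777.
Result = 0.0712·8.83·(+0.02967) / (0.2041·(-0.94777)) = -0.096418 rad/s; magnitude 0.096418 rad/s.

0.0964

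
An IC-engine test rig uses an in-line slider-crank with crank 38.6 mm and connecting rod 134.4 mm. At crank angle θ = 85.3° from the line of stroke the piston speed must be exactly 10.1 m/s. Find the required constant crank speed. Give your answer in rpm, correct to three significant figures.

2450

For an in-line slider-crank, |v_piston| = rω|sinθ|·[1 + r cosθ/√(L² − r² sin²θ)].
With r = 0.0386 m, L = 0.1344 m, θ = 85.3°: the bracketed kinematic factor |dx/dθ| = 0.039415 m.
ω = v/|dx/dθ| = 10.1/0.039415 = 256.25 rad/s.
N = 60ω/(2π) = 2447 rpm.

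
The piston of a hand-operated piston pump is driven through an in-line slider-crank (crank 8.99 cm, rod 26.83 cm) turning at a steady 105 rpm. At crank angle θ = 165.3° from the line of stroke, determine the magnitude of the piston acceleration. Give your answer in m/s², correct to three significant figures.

ω = 2π·105/60 = 11 rad/s
x(θ) = r cosθ + √(L² − r² sin²θ); with ω constant, a = ω²·d²x/dθ².
d²x/dθ² = −r cosθ − r²(cos2θ)/√u − r⁴ sin²2θ/(4u^{3/2}),  u = L² − r² sin²θ = 0.0714645 m².
Substituting r = 0.0899 m, L = 0.2683 m, θ = 165.3°: d²x/dθ² = +0.060412 m.
a = ω²·d²x/dθ² = (11)²·(+0.060412) = +7.304 m/s²;  |a| = 7.304 m/s².

7.30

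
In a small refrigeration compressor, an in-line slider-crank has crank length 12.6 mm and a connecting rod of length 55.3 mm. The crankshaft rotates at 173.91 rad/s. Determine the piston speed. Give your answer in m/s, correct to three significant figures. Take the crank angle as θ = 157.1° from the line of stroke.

ω = 173.9 rad/s
For an in-line slider-crank, x = r cosθ + √(L² − r² sin²θ), so v = −rω sinθ·[1 + r cosθ/√(L² − r² sin²θ)].
With r = 0.0126 m, L = 0.0553 m, θ = 157.1°: √(L² − r² sin²θ) = 0.055082 m.
v = −0.0126·173.9·0.38912·[1 + 0.0126·-0.92119/0.055082] = -0.673 m/s.
|v| = 0.673 m/s.

0.673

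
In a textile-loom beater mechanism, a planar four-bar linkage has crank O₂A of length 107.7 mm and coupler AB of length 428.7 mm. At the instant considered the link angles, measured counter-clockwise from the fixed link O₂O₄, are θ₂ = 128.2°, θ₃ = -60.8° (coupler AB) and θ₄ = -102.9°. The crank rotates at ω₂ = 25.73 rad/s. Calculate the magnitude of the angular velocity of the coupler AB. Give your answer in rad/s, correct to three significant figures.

ω₂ = 25.73 rad/s
Differentiating the loop-closure r₂e^{iθ₂}+r₃e^{iθ₃}=r₁+r₄e^{iθ₄} gives r₂ω₂e^{iθ₂}+r₃ω₃e^{iθ₃}=r₄ω₄e^{iθ₄}.
Eliminating the other unknown: ω₃ = r₂ω₂ sin(θ₄−θ₂) / [r₃ sin(θ₃−θ₄)].
Numerator sine = +0.77824; denominator sine = +0.67043.
Result = 0.1077·25.73·(+0.77824) / (0.4287·(+0.67043)) = +7.5035 rad/s; magnitude 7.5035 rad/s.

7.50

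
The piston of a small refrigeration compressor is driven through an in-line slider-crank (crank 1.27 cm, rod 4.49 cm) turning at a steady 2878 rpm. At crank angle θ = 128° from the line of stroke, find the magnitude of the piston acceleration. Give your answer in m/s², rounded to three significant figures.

785

ω = 2π·2878/60 = 301.4 rad/s
x(θ) = r cosθ + √(L² − r² sin²θ); with ω constant, a = ω²·d²x/dθ².
d²x/dθ² = −r cosθ − r²(cos2θ)/√u − r⁴ sin²2θ/(4u^{3/2}),  u = L² − r² sin²θ = 0.00191586 m².
Substituting r = 0.0127 m, L = 0.0449 m, θ = 128°: d²x/dθ² = +0.0086373 m.
a = ω²·d²x/dθ² = (301.4)²·(+0.0086373) = +784.55 m/s²;  |a| = 784.55 m/s².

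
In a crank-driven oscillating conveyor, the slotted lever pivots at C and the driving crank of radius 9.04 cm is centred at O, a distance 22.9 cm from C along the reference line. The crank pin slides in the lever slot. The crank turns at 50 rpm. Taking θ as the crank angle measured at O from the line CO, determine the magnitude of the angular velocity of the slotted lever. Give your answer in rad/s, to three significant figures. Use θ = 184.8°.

ω = 5.236 rad/s (from 50 rpm).
Crank pin A relative to C: A = (d + r cosθ, r sinθ); lever angle φ = atan2(r sinθ, d + r cosθ).
Differentiating tanφ: φ̇ = rω(d cosθ + r)/(d² + r² + 2dr cosθ).
d² + r² + 2dr cosθ = |CA|² = 0.0193552 m²;  d cosθ + r = -0.1378 m.
|ω_lever| = |0.0904·5.236·-0.1378| / 0.0193552 = 3.3698 rad/s.

3.37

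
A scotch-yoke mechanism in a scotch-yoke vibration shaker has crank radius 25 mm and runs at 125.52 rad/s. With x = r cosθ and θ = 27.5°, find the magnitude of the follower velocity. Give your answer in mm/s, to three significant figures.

1450

ω = 125.5 rad/s
x = r cosθ ⇒ ẋ = −rω sinθ.
|v| = rω|sinθ| = 0.025·125.5·|sin 27.5°| = 1.449 m/s = 1449 mm/s.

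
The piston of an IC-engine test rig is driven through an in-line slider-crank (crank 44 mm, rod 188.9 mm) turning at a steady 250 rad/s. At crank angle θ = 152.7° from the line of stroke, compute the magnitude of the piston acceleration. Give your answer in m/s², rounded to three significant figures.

2060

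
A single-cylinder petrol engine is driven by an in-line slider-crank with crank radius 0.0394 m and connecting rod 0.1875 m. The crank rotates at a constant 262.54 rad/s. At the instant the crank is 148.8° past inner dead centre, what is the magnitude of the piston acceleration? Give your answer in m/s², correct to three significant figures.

2050

ω = 262.5 rad/s
x(θ) = r cosθ + √(L² − r² sin²θ); with ω constant, a = ω²·d²x/dθ².
d²x/dθ² = −r cosθ − r²(cos2θ)/√u − r⁴ sin²2θ/(4u^{3/2}),  u = L² − r² sin²θ = 0.0347397 m².
Substituting r = 0.0394 m, L = 0.1875 m, θ = 148.8°: d²x/dθ² = +0.02977 m.
a = ω²·d²x/dθ² = (262.5)²·(+0.02977) = +2051.9 m/s²;  |a| = 2051.9 m/s².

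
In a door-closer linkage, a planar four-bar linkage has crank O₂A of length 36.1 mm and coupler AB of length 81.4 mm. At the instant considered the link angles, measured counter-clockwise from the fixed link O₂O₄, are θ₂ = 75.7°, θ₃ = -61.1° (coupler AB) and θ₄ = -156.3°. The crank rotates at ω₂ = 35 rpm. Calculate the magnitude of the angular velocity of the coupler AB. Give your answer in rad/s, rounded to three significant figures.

ω₂ = 3.665 rad/s (from 35 rpm).
Differentiating the loop-closure r₂e^{iθ₂}+r₃e^{iθ₃}=r₁+r₄e^{iθ₄} gives r₂ω₂e^{iθ₂}+r₃ω₃e^{iθ₃}=r₄ω₄e^{iθ₄}.
Eliminating the other unknown: ω₃ = r₂ω₂ sin(θ₄−θ₂) / [r₃ sin(θ₃−θ₄)].
Numerator sine = +0.78801; denominator sine = +0.99588.
Result = 0.0361·3.665·(+0.78801) / (0.0814·(+0.99588)) = +1.2862 rad/s; magnitude 1.2862 rad/s.

1.29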